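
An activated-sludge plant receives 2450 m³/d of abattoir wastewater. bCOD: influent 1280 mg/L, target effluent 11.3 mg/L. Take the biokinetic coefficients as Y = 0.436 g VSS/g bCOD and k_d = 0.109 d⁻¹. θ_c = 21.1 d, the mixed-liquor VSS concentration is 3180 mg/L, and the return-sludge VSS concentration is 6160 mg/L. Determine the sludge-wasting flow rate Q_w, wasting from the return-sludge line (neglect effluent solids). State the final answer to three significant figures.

Q_w ≈ 66.7 m³/d

From the SRT design equation V = Y Q (S₀−S) θ_c / [X (1 + k_d θ_c)] = 0.436 × 2450 × (1280 − 11.3) × 21.1 / [3180 × (1 + 0.109 × 21.1)] = 2.86×10^7 / 10494 = 2725 m³.
θ_c = V·X/(Q_w·X_r) when wasting from the recycle, so Q_w = V·X/(θ_c·X_r) = 2725 × 3180 / (21.1 × 6160) = 66.67 m³/d.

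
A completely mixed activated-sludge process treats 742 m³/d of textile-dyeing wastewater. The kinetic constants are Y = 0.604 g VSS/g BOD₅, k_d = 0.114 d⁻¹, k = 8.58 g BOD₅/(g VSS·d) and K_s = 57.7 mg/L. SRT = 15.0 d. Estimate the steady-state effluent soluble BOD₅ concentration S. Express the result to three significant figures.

S ≈ 2.08 mg/L

For a completely mixed reactor with recycle the Lawrence–McCarty relation gives S = K_s·(1 + k_d·θ_c) / [θ_c·(Y·k − k_d) − 1] = 57.7 × (1 + 0.114 × 15.0) / [15.0 × (0.604 × 8.58 − 0.114) − 1] = 156.4 / 75.02 = 2.084 mg/L.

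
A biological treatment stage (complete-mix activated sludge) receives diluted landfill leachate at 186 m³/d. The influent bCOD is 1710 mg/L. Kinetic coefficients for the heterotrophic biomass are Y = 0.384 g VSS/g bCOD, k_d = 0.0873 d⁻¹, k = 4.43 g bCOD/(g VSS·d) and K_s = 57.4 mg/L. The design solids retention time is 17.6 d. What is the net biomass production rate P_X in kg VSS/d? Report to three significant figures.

From the Monod/SRT balance for a CMAS, S = K_s·(1+k_d θ_c)/[θ_c·(Y k − k_d) − 1] = 57.4 × (1 + 0.0873 × 17.6) / [17.6 × (0.384 × 4.43 − 0.0873) − 1] = 145.6 / 27.40 = 5.313 mg/L.
Correct the yield for decay: Y_obs = Y/(1 + k_d θ_c) = 0.384 / (1 + 0.0873 × 17.6) = 0.384 / 2.536 = 0.1514.
Q·(S₀ − S) = 186 × (1710 − 5.31) × 10⁻³ = 317.1 kg/d removed.
Net biomass production P_X = Y_obs × Q·(S₀ − S) = 0.1514 × 317.1 = 48.00 kg VSS/d.

P_X ≈ 48.0 kg VSS/d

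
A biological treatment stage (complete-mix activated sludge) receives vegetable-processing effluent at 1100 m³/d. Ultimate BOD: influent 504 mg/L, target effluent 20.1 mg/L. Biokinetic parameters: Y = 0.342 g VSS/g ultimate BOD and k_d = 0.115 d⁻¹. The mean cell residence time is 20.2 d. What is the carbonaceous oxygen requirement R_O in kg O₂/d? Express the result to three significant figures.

Correct the yield for decay: Y_obs = Y/(1 + k_d θ_c) = 0.342 / (1 + 0.115 × 20.2) = 0.342 / 3.323 = 0.1029.
Q·(S₀ − S) = 1100 × (504 − 20.1) × 10⁻³ = 532.3 kg/d removed.
Net sludge production P_X = 0.1029 × 532.3 = 54.78 kg VSS/d.
R_O = Q·(S₀ − S) − 1.42·P_X = 532.3 − 1.42 × 54.78 = 454.5 kg O₂/d.

R_O ≈ 454 kg O₂/d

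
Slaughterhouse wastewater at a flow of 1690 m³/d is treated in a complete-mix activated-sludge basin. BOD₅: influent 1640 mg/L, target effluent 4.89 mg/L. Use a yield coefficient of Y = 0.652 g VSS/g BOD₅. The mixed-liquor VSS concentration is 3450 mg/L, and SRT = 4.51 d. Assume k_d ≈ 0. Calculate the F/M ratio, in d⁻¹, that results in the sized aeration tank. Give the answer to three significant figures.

With k_d = 0 the design equation reduces to V = Y Q (S₀−S) θ_c / X = 0.652 × 1690 × (1640 − 4.89) × 4.51 / 3450 = 2355 m³.
F/M = Q·S₀ / (V·X) = 1690 × 1640 / (2355 × 3450) = 0.3411 g BOD₅·(g VSS·d)⁻¹.

F/M ≈ 0.341 d⁻¹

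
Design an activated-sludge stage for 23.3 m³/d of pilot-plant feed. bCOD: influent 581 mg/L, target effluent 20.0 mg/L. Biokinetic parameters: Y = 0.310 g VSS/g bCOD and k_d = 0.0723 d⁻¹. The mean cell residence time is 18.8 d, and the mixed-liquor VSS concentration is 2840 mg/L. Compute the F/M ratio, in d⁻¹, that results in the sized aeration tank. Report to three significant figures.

F/M ≈ 0.419 d⁻¹

From the SRT design equation V = Y Q (S₀−S) θ_c / [X (1 + k_d θ_c)] = 0.310 × 23.3 × (581 − 20.0) × 18.8 / [2840 × (1 + 0.0723 × 18.8)] = 7.62×10^4 / 6700 = 11.37 m³.
F/M = applied load / biomass = Q·S₀/(V·X) = 23.3 × 581 / (11.37 × 2840) = 0.4192 d⁻¹.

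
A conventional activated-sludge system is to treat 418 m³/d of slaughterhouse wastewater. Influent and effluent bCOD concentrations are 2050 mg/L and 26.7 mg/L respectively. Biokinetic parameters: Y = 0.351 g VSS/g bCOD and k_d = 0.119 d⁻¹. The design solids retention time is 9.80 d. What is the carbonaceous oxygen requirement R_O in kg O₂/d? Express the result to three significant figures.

R_O ≈ 651 kg O₂/d

Correct the yield for decay: Y_obs = Y/(1 + k_d θ_c) = 0.351 / (1 + 0.119 × 9.80) = 0.351 / 2.166 = 0.1620.
Q·(S₀ − S) = 418 × (2050 − 26.7) × 10⁻³ = 845.7 kg/d removed.
P_X = Y_obs·Q·(S₀ − S) = 0.1620 × 845.7 = 137.0 kg VSS/d.
R_O = Q·ΔS − 1.42 P_X = 845.7 − 194.6 = 651.1 kg O₂/d.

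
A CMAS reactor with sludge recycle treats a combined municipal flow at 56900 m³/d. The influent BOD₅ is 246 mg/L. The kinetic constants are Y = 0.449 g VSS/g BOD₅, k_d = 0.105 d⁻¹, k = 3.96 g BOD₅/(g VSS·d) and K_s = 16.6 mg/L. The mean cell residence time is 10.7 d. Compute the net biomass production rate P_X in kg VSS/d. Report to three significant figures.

P_X ≈ 2930 kg VSS/d

For a completely mixed reactor with recycle the Lawrence–McCarty relation gives S = K_s·(1 + k_d·θ_c) / [θ_c·(Y·k − k_d) − 1] = 16.6 × (1 + 0.105 × 10.7) / [10.7 × (0.449 × 3.96 − 0.105) − 1] = 35.25 / 16.90 = 2.086 mg/L.
Correct the yield for decay: Y_obs = Y/(1 + k_d θ_c) = 0.449 / (1 + 0.105 × 10.7) = 0.449 / 2.123 = 0.2114.
Mass of BOD₅ removed per day: Q(S₀ − S) = 56900 × 243.9 g/m³ = 13878 kg/d.
Net biomass production P_X = Y_obs × Q·(S₀ − S) = 0.2114 × 13878 = 2935 kg VSS/d.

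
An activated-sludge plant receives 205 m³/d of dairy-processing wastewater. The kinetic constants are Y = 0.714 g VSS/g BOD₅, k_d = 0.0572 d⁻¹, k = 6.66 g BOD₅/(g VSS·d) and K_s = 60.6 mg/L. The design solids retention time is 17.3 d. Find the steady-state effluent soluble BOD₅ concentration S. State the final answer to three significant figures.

Effluent substrate depends only on kinetics and SRT: S = K_s(1 + k_d θ_c) / [θ_c(Yk − k_d) − 1] = 60.6 × (1 + 0.0572 × 17.3) / [17.3 × (0.714 × 6.66 − 0.0572) − 1] = 120.6 / 80.28 = 1.502 mg/L.

S ≈ 1.50 mg/L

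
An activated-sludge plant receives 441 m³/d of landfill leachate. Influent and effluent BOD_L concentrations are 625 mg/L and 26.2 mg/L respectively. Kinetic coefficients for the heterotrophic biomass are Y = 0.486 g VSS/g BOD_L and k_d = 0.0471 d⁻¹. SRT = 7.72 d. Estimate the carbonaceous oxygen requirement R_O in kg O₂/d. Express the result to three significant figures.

R_O ≈ 130 kg O₂/d

The observed yield is Y_obs = Y/(1 + k_d·θ_c) = 0.486 / (1 + 0.0471 × 7.72) = 0.486 / 1.364 = 0.3564 g VSS per g BOD_L removed.
ΔS = 625 − 26.2 = 598.8 mg/L, so the substrate removal rate is 441 × 598.8/1000 = 264.1 kg BOD_L/d.
P_X = Y_obs·Q·(S₀ − S) = 0.3564 × 264.1 = 94.12 kg VSS/d.
Carbonaceous O₂ demand = substrate oxidised − cell-mass equivalent = 264.1 − 1.42 × 94.12 = 130.4 kg O₂/d.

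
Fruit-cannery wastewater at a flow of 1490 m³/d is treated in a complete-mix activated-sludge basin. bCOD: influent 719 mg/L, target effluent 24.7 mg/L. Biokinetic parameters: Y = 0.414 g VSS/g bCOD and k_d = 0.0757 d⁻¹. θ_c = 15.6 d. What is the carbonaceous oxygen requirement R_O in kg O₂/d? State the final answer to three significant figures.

R_O ≈ 756 kg O₂/d

Correct the yield for decay: Y_obs = Y/(1 + k_d θ_c) = 0.414 / (1 + 0.0757 × 15.6) = 0.414 / 2.181 = 0.1898.
Q·(S₀ − S) = 1490 × (719 − 24.7) × 10⁻³ = 1035 kg/d removed.
Biomass synthesised: P_X = Y_obs × 1035 = 196.4 kg VSS/d.
R_O = Q·(S₀ − S) − 1.42·P_X = 1035 − 1.42 × 196.4 = 755.6 kg O₂/d.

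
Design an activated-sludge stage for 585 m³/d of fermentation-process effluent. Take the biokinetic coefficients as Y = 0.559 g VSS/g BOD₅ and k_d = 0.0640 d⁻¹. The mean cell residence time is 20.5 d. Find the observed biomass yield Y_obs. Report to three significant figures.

Correct the yield for decay: Y_obs = Y/(1 + k_d θ_c) = 0.559 / (1 + 0.0640 × 20.5) = 0.559 / 2.312 = 0.2418.

Y_obs ≈ 0.242 g VSS/g BOD₅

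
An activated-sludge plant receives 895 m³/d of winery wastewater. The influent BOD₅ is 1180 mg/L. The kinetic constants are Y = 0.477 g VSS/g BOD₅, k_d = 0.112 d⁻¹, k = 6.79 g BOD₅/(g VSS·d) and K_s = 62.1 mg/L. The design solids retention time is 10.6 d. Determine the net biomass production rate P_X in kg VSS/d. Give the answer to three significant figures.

P_X ≈ 229 kg VSS/d

For a completely mixed reactor with recycle the Lawrence–McCarty relation gives S = K_s·(1 + k_d·θ_c) / [θ_c·(Y·k − k_d) − 1] = 62.1 × (1 + 0.112 × 10.6) / [10.6 × (0.477 × 6.79 − 0.112) − 1] = 135.8 / 32.14 = 4.225 mg/L.
Correct the yield for decay: Y_obs = Y/(1 + k_d θ_c) = 0.477 / (1 + 0.112 × 10.6) = 0.477 / 2.187 = 0.2181.
Substrate removed = Q·(S₀ − S) = 895 m³/d × (1180 − 4.23) g/m³ = 1.05×10^6 g/d = 1052 kg/d.
Biomass produced: P_X = Y_obs·Q·ΔS = 0.2181 × 1052 ≈ 229.5 kg VSS/d.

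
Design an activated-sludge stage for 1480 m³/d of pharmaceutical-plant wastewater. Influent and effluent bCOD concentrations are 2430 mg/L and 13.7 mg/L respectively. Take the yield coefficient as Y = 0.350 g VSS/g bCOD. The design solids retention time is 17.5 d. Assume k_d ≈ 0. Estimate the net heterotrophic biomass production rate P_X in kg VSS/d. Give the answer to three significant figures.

With endogenous decay neglected, the observed yield equals the true yield: Y_obs = Y = 0.350 g VSS/g bCOD.
Mass of bCOD removed per day: Q(S₀ − S) = 1480 × 2416 g/m³ = 3576 kg/d.
Biomass produced: P_X = Y_obs·Q·ΔS = 0.3500 × 3576 ≈ 1252 kg VSS/d.

P_X ≈ 1250 kg VSS/d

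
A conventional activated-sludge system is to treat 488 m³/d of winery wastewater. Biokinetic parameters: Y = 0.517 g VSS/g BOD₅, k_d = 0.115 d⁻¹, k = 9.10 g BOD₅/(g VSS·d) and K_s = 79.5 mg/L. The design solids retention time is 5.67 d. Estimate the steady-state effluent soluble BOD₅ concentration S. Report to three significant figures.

From the Monod/SRT balance for a CMAS, S = K_s·(1+k_d θ_c)/[θ_c·(Y k − k_d) − 1] = 79.5 × (1 + 0.115 × 5.67) / [5.67 × (0.517 × 9.10 − 0.115) − 1] = 131.3 / 25.02 = 5.249 mg/L.

S ≈ 5.25 mg/L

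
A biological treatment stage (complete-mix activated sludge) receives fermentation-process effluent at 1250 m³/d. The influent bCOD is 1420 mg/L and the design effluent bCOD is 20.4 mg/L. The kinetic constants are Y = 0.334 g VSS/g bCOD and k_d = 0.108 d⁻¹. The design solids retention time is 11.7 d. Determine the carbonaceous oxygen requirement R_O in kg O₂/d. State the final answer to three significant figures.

R_O ≈ 1380 kg O₂/d

Y_obs = Y / (1 + k_d θ_c) = 0.334 / (1 + 0.108 × 11.7) = 0.334 / 2.264 = 0.1476.
Substrate removed = Q·(S₀ − S) = 1250 m³/d × (1420 − 20.4) g/m³ = 1.75×10^6 g/d = 1750 kg/d.
Net sludge production P_X = 0.1476 × 1750 = 258.1 kg VSS/d.
R_O = Q·ΔS − 1.42 P_X = 1750 − 366.6 = 1383 kg O₂/d.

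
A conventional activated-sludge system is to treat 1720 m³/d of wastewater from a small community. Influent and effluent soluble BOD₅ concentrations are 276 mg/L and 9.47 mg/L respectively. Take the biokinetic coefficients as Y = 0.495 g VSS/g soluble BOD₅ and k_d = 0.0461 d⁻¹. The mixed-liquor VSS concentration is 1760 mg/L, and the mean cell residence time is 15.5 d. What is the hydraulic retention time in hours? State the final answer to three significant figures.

From the SRT design equation V = Y Q (S₀−S) θ_c / [X (1 + k_d θ_c)] = 0.495 × 1720 × (276 − 9.47) × 15.5 / [1760 × (1 + 0.0461 × 15.5)] = 3.52×10^6 / 3018 = 1166 m³.
HRT = V/Q = 1166 m³ / 1720 m³·d⁻¹ = 0.6777 d × 24 = 16.26 h.

τ ≈ 16.3 h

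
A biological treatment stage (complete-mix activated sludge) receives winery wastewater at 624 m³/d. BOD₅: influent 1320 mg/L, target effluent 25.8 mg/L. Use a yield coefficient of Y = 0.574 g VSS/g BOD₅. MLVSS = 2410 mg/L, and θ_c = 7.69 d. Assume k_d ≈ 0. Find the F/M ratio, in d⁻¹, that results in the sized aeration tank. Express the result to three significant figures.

F/M ≈ 0.231 d⁻¹

Biomass mass balance (decay neglected): V·X = Y·Q·(S₀ − S)·θ_c, so V = 0.574 × 624 × (1320 − 25.8) × 7.69 / 2410 = 1479 m³.
F/M = applied load / biomass = Q·S₀/(V·X) = 624 × 1320 / (1479 × 2410) = 0.2311 d⁻¹.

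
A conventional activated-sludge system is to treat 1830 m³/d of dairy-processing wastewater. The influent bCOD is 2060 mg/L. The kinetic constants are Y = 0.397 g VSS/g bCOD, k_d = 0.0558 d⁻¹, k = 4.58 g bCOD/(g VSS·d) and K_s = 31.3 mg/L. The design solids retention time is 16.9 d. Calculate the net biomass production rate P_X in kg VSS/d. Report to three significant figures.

P_X ≈ 769 kg VSS/d

Effluent substrate depends only on kinetics and SRT: S = K_s(1 + k_d θ_c) / [θ_c(Yk − k_d) − 1] = 31.3 × (1 + 0.0558 × 16.9) / [16.9 × (0.397 × 4.58 − 0.0558) − 1] = 60.82 / 28.79 = 2.113 mg/L.
Correct the yield for decay: Y_obs = Y/(1 + k_d θ_c) = 0.397 / (1 + 0.0558 × 16.9) = 0.397 / 1.943 = 0.2043.
Mass of bCOD removed per day: Q(S₀ − S) = 1830 × 2058 g/m³ = 3766 kg/d.
Biomass produced: P_X = Y_obs·Q·ΔS = 0.2043 × 3766 ≈ 769.5 kg VSS/d.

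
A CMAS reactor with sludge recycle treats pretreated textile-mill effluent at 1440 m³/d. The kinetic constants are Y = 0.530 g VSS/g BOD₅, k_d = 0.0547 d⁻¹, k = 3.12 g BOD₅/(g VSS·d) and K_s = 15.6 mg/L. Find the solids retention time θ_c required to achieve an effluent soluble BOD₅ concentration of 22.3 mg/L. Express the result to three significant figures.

θ_c ≈ 1.09 d

From 1/θ_c = Y·k·S/(K_s + S) − k_d: Y·k·S/(K_s+S) = 0.530 × 3.12 × 22.3 / (15.6 + 22.3) = 0.9730 d⁻¹.
1/θ_c = 0.9730 − 0.0547 = 0.9183 d⁻¹, so θ_c = 1.089 d.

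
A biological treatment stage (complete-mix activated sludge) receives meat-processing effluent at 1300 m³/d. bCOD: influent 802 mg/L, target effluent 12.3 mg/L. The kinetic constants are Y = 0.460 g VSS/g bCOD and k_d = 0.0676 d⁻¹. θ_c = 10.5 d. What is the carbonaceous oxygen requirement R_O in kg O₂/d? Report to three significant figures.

R_O ≈ 634 kg O₂/d

Y_obs = Y / (1 + k_d θ_c) = 0.460 / (1 + 0.0676 × 10.5) = 0.460 / 1.710 = 0.2690.
Q·(S₀ − S) = 1300 × (802 − 12.3) × 10⁻³ = 1027 kg/d removed.
Net sludge production P_X = 0.2690 × 1027 = 276.2 kg VSS/d.
R_O = Q·ΔS − 1.42 P_X = 1027 − 392.2 = 634.4 kg O₂/d.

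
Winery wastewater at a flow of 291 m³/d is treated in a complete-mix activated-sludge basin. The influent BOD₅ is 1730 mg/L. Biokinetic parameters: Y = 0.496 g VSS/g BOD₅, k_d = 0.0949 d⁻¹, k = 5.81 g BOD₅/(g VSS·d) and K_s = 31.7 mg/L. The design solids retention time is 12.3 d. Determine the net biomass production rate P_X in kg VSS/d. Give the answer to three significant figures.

P_X ≈ 115 kg VSS/d

From the Monod/SRT balance for a CMAS, S = K_s·(1+k_d θ_c)/[θ_c·(Y k − k_d) − 1] = 31.7 × (1 + 0.0949 × 12.3) / [12.3 × (0.496 × 5.81 − 0.0949) − 1] = 68.70 / 33.28 = 2.064 mg/L.
Correct the yield for decay: Y_obs = Y/(1 + k_d θ_c) = 0.496 / (1 + 0.0949 × 12.3) = 0.496 / 2.167 = 0.2289.
ΔS = 1730 − 2.06 = 1728 mg/L, so the substrate removal rate is 291 × 1728/1000 = 502.8 kg BOD₅/d.
So the net sludge growth is P_X = 0.2289 × 502.8 = 115.1 kg VSS/d.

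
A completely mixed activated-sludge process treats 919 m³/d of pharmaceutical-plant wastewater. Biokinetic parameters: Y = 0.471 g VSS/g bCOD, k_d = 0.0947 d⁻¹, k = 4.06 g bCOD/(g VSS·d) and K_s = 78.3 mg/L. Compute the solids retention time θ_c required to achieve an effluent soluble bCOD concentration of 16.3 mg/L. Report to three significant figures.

θ_c ≈ 4.26 d

Specific growth rate at S = 16.3 mg/L: μ = YkS/(K_s+S) = 0.471·4.06·16.3/(78.3+16.3) = 0.3295 d⁻¹.
Then 1/θ_c = μ − k_d = 0.3295 − 0.0947 = 0.2348 d⁻¹, giving θ_c = 4.259 d.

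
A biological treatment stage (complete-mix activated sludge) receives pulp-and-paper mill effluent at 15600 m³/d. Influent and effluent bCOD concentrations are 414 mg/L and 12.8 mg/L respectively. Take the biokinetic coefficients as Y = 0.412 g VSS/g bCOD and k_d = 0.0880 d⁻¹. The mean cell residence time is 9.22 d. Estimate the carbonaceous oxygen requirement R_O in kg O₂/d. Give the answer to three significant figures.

R_O ≈ 4240 kg O₂/d

Observed yield with endogenous decay: Y_obs = Y / (1 + k_d·θ_c) = 0.412 / (1 + 0.0880 × 9.22) = 0.412 / 1.811 = 0.2275 g VSS/g bCOD.
Mass of bCOD removed per day: Q(S₀ − S) = 15600 × 401.2 g/m³ = 6259 kg/d.
Biomass synthesised: P_X = Y_obs × 6259 = 1424 kg VSS/d.
R_O = Q·(S₀ − S) − 1.42·P_X = 6259 − 1.42 × 1424 = 4237 kg O₂/d.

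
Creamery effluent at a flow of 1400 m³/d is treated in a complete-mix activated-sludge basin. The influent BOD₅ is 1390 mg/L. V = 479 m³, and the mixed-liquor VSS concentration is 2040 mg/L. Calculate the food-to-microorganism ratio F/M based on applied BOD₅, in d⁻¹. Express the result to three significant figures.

F/M ≈ 1.99 d⁻¹

F/M = Q·S₀ / (V·X) = 1400 × 1390 / (479.0 × 2040) = 1.991 g BOD₅·(g VSS·d)⁻¹.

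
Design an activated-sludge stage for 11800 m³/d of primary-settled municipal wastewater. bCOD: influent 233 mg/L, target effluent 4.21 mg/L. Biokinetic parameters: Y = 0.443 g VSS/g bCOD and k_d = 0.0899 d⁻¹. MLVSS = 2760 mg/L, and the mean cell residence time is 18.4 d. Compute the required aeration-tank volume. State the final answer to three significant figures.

V ≈ 3000 m³

Steady-state biomass mass balance: V·X·(1 + k_d·θ_c) = Y·Q·(S₀ − S)·θ_c, so V = 0.443 × 11800 × (233 − 4.21) × 18.4 / [2760 × (1 + 0.0899 × 18.4)] = 2.2×10^7 / 7325 = 3004 m³.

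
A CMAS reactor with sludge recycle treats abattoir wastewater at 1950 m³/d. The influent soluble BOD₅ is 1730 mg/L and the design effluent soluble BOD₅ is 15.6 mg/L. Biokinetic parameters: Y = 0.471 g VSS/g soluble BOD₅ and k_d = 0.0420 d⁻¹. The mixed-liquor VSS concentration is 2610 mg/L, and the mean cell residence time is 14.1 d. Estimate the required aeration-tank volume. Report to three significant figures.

From the SRT design equation V = Y Q (S₀−S) θ_c / [X (1 + k_d θ_c)] = 0.471 × 1950 × (1730 − 15.6) × 14.1 / [2610 × (1 + 0.0420 × 14.1)] = 2.22×10^7 / 4156 = 5343 m³.

V ≈ 5340 m³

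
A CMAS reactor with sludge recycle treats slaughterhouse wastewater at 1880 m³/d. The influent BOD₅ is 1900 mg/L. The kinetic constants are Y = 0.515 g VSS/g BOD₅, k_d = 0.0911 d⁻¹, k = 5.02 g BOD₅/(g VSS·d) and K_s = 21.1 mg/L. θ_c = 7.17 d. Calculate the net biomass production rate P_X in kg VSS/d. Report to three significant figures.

Effluent substrate depends only on kinetics and SRT: S = K_s(1 + k_d θ_c) / [θ_c(Yk − k_d) − 1] = 21.1 × (1 + 0.0911 × 7.17) / [7.17 × (0.515 × 5.02 − 0.0911) − 1] = 34.88 / 16.88 = 2.066 mg/L.
Observed yield with endogenous decay: Y_obs = Y / (1 + k_d·θ_c) = 0.515 / (1 + 0.0911 × 7.17) = 0.515 / 1.653 = 0.3115 g VSS/g BOD₅.
Substrate removed = Q·(S₀ − S) = 1880 m³/d × (1900 − 2.07) g/m³ = 3.57×10^6 g/d = 3568 kg/d.
Biomass produced: P_X = Y_obs·Q·ΔS = 0.3115 × 3568 ≈ 1112 kg VSS/d.

P_X ≈ 1110 kg VSS/d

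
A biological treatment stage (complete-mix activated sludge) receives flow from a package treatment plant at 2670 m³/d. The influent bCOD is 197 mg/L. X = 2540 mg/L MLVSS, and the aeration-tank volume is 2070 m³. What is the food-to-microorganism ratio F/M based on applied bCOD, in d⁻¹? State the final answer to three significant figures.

F/M ≈ 0.100 d⁻¹

F/M = applied load / biomass = Q·S₀/(V·X) = 2670 × 197 / (2070 × 2540) = 0.1000 d⁻¹.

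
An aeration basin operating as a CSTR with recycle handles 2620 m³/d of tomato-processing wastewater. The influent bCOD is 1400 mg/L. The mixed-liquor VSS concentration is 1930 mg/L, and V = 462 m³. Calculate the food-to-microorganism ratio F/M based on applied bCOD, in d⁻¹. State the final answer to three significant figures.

F/M = applied load / biomass = Q·S₀/(V·X) = 2620 × 1400 / (462.0 × 1930) = 4.114 d⁻¹.

F/M ≈ 4.11 d⁻¹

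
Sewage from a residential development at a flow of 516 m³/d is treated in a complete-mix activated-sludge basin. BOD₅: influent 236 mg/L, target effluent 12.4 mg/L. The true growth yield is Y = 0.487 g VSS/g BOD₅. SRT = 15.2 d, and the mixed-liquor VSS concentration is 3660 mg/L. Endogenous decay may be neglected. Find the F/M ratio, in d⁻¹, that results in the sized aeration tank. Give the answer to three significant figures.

F/M ≈ 0.143 d⁻¹

With k_d = 0 the design equation reduces to V = Y Q (S₀−S) θ_c / X = 0.487 × 516 × (236 − 12.4) × 15.2 / 3660 = 233.4 m³.
F/M = applied load / biomass = Q·S₀/(V·X) = 516 × 236 / (233.4 × 3660) = 0.1426 d⁻¹.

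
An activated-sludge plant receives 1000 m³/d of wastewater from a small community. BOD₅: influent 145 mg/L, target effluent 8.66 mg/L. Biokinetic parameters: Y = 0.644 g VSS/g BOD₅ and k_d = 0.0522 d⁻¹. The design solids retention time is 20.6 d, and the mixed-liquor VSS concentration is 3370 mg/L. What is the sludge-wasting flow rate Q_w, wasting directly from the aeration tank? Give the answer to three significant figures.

From the SRT design equation V = Y Q (S₀−S) θ_c / [X (1 + k_d θ_c)] = 0.644 × 1000 × (145 − 8.66) × 20.6 / [3370 × (1 + 0.0522 × 20.6)] = 1.81×10^6 / 6994 = 258.6 m³.
With mixed-liquor wasting, θ_c = V/Q_w, so Q_w = V/θ_c = 258.6/20.6 = 12.55 m³/d.

Q_w ≈ 12.6 m³/d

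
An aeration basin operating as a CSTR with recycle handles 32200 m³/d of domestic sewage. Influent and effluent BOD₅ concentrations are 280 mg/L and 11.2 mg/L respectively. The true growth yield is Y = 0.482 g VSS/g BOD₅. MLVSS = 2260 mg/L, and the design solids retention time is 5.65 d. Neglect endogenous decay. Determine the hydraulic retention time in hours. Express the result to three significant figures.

V·X = Y·Q·ΔS·θ_c gives V = 0.482 × 32200 × (280 − 11.2) × 5.65 / 2260 = 10430 m³.
Hydraulic retention time τ = V/Q = 10430 / 32200 = 0.3239 d = 7.774 h.

τ ≈ 7.77 h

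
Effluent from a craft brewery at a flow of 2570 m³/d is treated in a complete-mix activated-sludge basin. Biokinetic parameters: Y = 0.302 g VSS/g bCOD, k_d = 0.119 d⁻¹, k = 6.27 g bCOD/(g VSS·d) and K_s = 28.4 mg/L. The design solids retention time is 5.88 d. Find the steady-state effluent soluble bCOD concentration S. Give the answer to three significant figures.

From the Monod/SRT balance for a CMAS, S = K_s·(1+k_d θ_c)/[θ_c·(Y k − k_d) − 1] = 28.4 × (1 + 0.119 × 5.88) / [5.88 × (0.302 × 6.27 − 0.119) − 1] = 48.27 / 9.434 = 5.117 mg/L.

S ≈ 5.12 mg/L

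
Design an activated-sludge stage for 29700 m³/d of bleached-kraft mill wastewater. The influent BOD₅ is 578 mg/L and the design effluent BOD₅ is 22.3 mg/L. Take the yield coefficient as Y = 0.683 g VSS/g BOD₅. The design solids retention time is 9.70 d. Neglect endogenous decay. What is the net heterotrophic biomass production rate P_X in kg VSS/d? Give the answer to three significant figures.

No decay correction is needed, so Y_obs = Y = 0.683.
Substrate removed = Q·(S₀ − S) = 29700 m³/d × (578 − 22.3) g/m³ = 1.65×10^7 g/d = 16504 kg/d.
So the net sludge growth is P_X = 0.6830 × 16504 = 11272 kg VSS/d.

P_X ≈ 11300 kg VSS/d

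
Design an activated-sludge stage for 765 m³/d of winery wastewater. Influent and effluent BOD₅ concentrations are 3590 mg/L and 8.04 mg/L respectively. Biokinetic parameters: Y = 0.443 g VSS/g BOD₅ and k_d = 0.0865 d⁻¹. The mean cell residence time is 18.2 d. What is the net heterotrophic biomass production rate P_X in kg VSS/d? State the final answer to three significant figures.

P_X ≈ 472 kg VSS/d

Correct the yield for decay: Y_obs = Y/(1 + k_d θ_c) = 0.443 / (1 + 0.0865 × 18.2) = 0.443 / 2.574 = 0.1721.
Mass of BOD₅ removed per day: Q(S₀ − S) = 765 × 3582 g/m³ = 2740 kg/d.
Biomass produced: P_X = Y_obs·Q·ΔS = 0.1721 × 2740 ≈ 471.5 kg VSS/d.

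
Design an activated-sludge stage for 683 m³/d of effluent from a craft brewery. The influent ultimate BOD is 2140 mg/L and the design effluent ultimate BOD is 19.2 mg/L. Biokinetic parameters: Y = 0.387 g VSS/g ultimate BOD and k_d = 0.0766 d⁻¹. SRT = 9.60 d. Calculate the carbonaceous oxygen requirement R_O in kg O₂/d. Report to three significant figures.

Observed yield with endogenous decay: Y_obs = Y / (1 + k_d·θ_c) = 0.387 / (1 + 0.0766 × 9.60) = 0.387 / 1.735 = 0.2230 g VSS/g ultimate BOD.
ΔS = 2140 − 19.2 = 2121 mg/L, so the substrate removal rate is 683 × 2121/1000 = 1449 kg ultimate BOD/d.
Biomass synthesised: P_X = Y_obs × 1449 = 323.0 kg VSS/d.
Carbonaceous O₂ demand = substrate oxidised − cell-mass equivalent = 1449 − 1.42 × 323.0 = 989.8 kg O₂/d.

R_O ≈ 990 kg O₂/d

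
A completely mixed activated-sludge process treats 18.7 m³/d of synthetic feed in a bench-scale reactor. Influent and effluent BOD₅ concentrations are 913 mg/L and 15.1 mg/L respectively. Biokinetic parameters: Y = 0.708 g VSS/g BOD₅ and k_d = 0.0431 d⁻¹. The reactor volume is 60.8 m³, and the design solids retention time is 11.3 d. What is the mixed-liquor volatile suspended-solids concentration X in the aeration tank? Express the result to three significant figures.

X = Y·Q·ΔS·θ_c / [V·(1 + k_d θ_c)] = 0.708 × 18.7 × (913 − 15.1) × 11.3 / [60.8 × (1 + 0.0431 × 11.3)] = 1486 mg/L.

X ≈ 1490 mg/L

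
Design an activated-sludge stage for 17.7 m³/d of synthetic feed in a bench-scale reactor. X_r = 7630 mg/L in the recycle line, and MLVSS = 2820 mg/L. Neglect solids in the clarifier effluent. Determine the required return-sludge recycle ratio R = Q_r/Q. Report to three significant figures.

R ≈ 0.586

R = Q_r/Q = X/(X_r − X) = 2820 / (7630 − 2820) = 0.5863.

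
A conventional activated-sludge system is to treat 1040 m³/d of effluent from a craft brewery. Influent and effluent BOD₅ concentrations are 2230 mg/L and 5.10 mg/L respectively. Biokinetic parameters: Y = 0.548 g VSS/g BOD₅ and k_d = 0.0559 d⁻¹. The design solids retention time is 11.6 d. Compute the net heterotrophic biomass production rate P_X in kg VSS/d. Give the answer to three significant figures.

P_X ≈ 769 kg VSS/d

Correct the yield for decay: Y_obs = Y/(1 + k_d θ_c) = 0.548 / (1 + 0.0559 × 11.6) = 0.548 / 1.648 = 0.3324.
Substrate removed = Q·(S₀ − S) = 1040 m³/d × (2230 − 5.10) g/m³ = 2.31×10^6 g/d = 2314 kg/d.
P_X = Y_obs · Q(S₀ − S) = 0.3324 × 2314 = 769.2 kg VSS/d.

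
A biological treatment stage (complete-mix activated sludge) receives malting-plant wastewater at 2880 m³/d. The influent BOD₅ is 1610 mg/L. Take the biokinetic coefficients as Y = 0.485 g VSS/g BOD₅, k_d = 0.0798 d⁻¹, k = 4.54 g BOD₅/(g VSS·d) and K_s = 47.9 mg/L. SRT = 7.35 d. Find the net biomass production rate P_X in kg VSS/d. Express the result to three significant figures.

From the Monod/SRT balance for a CMAS, S = K_s·(1+k_d θ_c)/[θ_c·(Y k − k_d) − 1] = 47.9 × (1 + 0.0798 × 7.35) / [7.35 × (0.485 × 4.54 − 0.0798) − 1] = 75.99 / 14.60 = 5.206 mg/L.
Observed yield with endogenous decay: Y_obs = Y / (1 + k_d·θ_c) = 0.485 / (1 + 0.0798 × 7.35) = 0.485 / 1.587 = 0.3057 g VSS/g BOD₅.
Mass of BOD₅ removed per day: Q(S₀ − S) = 2880 × 1605 g/m³ = 4622 kg/d.
So the net sludge growth is P_X = 0.3057 × 4622 = 1413 kg VSS/d.

P_X ≈ 1410 kg VSS/d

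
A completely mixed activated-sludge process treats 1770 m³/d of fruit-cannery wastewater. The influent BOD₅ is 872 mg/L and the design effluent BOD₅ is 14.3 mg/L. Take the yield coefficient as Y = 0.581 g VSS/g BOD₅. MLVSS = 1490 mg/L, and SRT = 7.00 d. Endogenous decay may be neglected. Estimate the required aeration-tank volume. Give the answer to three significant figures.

V·X = Y·Q·ΔS·θ_c gives V = 0.581 × 1770 × (872 − 14.3) × 7.00 / 1490 = 4144 m³.

V ≈ 4140 m³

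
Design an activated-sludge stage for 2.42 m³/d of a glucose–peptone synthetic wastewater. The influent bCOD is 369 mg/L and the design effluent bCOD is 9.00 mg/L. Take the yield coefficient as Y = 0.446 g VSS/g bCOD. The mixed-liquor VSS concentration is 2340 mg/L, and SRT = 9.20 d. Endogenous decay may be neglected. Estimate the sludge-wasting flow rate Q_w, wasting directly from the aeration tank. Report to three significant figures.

Q_w ≈ 0.166 m³/d

With k_d = 0 the design equation reduces to V = Y Q (S₀−S) θ_c / X = 0.446 × 2.42 × (369 − 9.00) × 9.20 / 2340 = 1.528 m³.
Wasting from the aeration tank: Q_w = V / θ_c = 1.528 / 9.20 = 0.1660 m³/d.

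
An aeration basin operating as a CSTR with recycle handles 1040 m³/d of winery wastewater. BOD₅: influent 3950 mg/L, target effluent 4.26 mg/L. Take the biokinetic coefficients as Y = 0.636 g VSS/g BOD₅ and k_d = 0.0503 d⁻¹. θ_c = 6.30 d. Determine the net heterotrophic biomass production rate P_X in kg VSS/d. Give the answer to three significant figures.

Correct the yield for decay: Y_obs = Y/(1 + k_d θ_c) = 0.636 / (1 + 0.0503 × 6.30) = 0.636 / 1.317 = 0.4830.
ΔS = 3950 − 4.26 = 3946 mg/L, so the substrate removal rate is 1040 × 3946/1000 = 4104 kg BOD₅/d.
P_X = Y_obs · Q(S₀ − S) = 0.4830 × 4104 = 1982 kg VSS/d.

P_X ≈ 1980 kg VSS/d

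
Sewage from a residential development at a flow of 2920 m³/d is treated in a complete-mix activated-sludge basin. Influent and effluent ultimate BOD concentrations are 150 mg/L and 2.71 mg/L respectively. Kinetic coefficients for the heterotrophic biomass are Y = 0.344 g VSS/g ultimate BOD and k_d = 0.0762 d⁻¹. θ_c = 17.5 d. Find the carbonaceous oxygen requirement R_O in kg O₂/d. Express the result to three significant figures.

R_O ≈ 340 kg O₂/d

Y_obs = Y / (1 + k_d θ_c) = 0.344 / (1 + 0.0762 × 17.5) = 0.344 / 2.333 = 0.1474.
Q·(S₀ − S) = 2920 × (150 − 2.71) × 10⁻³ = 430.1 kg/d removed.
Net sludge production P_X = 0.1474 × 430.1 = 63.40 kg VSS/d.
Carbonaceous O₂ demand = substrate oxidised − cell-mass equivalent = 430.1 − 1.42 × 63.40 = 340.1 kg O₂/d.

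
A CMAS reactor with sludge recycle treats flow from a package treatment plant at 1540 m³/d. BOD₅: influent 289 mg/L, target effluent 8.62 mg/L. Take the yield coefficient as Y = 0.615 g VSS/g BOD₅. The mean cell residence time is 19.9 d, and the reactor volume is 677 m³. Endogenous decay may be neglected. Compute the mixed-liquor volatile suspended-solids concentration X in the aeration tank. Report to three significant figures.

X ≈ 7810 mg/L

Without decay, X = Y Q (S₀−S) θ_c / V = 0.615 × 1540 × (289 − 8.62) × 19.9 / 677 = 7806 mg/L.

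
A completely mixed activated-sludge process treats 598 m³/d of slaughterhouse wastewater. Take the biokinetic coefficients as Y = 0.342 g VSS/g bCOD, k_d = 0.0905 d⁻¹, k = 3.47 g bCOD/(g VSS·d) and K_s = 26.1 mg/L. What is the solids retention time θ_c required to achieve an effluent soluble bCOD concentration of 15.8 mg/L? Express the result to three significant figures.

θ_c ≈ 2.80 d

From 1/θ_c = Y·k·S/(K_s + S) − k_d: Y·k·S/(K_s+S) = 0.342 × 3.47 × 15.8 / (26.1 + 15.8) = 0.4475 d⁻¹.
1/θ_c = 0.4475 − 0.0905 = 0.3570 d⁻¹, so θ_c = 2.801 d.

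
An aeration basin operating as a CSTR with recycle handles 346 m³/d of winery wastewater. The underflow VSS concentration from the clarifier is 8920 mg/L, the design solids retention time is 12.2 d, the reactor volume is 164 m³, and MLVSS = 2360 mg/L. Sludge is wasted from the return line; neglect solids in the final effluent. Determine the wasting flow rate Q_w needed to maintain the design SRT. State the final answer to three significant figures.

Q_w ≈ 3.56 m³/d

Wasting from the return line (neglecting effluent solids): Q_w = V·X / (θ_c·X_r) = 164.0 × 2360 / (12.2 × 8920) = 3.557 m³/d.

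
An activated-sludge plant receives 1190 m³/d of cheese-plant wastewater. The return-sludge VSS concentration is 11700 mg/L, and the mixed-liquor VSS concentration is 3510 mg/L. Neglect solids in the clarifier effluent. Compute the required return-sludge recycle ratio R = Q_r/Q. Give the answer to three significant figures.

R = Q_r/Q = X/(X_r − X) = 3510 / (11700 − 3510) = 0.4286.

R ≈ 0.429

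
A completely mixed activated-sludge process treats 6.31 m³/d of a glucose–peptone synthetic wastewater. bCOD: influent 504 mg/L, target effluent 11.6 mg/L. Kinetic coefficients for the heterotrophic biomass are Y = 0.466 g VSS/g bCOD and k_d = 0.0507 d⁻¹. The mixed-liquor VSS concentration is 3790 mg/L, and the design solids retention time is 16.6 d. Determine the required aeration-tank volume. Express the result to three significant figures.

Rearranging the biomass balance for a CMAS with decay, V = Y·Q·ΔS·θ_c / [X·(1+k_d θ_c)] = 0.466 × 6.31 × (504 − 11.6) × 16.6 / [3790 × (1 + 0.0507 × 16.6)] = 2.4×10^4 / 6980 = 3.444 m³.

V ≈ 3.44 m³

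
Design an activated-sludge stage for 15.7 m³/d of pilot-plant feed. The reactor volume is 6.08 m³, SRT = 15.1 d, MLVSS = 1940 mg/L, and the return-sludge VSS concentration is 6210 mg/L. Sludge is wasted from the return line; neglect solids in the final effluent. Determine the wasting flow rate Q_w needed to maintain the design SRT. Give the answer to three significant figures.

Q_w ≈ 0.126 m³/d

Wasting from the return line (neglecting effluent solids): Q_w = V·X / (θ_c·X_r) = 6.080 × 1940 / (15.1 × 6210) = 0.1258 m³/d.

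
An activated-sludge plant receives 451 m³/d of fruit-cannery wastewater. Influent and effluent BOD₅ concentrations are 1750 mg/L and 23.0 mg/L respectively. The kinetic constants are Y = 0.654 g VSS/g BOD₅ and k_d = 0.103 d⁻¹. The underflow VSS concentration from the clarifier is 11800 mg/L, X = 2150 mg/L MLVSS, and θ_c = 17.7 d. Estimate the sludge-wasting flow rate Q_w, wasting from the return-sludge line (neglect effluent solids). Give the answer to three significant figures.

Rearranging the biomass balance for a CMAS with decay, V = Y·Q·ΔS·θ_c / [X·(1+k_d θ_c)] = 0.654 × 451 × (1750 − 23.0) × 17.7 / [2150 × (1 + 0.103 × 17.7)] = 9.02×10^6 / 6070 = 1485 m³.
Wasting from the return line (neglecting effluent solids): Q_w = V·X / (θ_c·X_r) = 1485 × 2150 / (17.7 × 11800) = 15.29 m³/d.

Q_w ≈ 15.3 m³/d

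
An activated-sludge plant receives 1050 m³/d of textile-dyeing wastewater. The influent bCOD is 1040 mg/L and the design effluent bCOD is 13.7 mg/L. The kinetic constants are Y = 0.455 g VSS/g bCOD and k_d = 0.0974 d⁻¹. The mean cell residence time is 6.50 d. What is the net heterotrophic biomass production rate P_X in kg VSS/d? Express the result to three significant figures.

Y_obs = Y / (1 + k_d θ_c) = 0.455 / (1 + 0.0974 × 6.50) = 0.455 / 1.633 = 0.2786.
ΔS = 1040 − 13.7 = 1026 mg/L, so the substrate removal rate is 1050 × 1026/1000 = 1078 kg bCOD/d.
P_X = Y_obs · Q(S₀ − S) = 0.2786 × 1078 = 300.2 kg VSS/d.

P_X ≈ 300 kg VSS/d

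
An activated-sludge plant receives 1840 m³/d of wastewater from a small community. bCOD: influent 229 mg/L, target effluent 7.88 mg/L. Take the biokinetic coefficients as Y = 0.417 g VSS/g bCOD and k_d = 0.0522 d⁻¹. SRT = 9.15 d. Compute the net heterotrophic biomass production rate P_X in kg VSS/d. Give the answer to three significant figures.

P_X ≈ 115 kg VSS/d

Y_obs = Y / (1 + k_d θ_c) = 0.417 / (1 + 0.0522 × 9.15) = 0.417 / 1.478 = 0.2822.
ΔS = 229 − 7.88 = 221.1 mg/L, so the substrate removal rate is 1840 × 221.1/1000 = 406.9 kg bCOD/d.
P_X = Y_obs · Q(S₀ − S) = 0.2822 × 406.9 = 114.8 kg VSS/d.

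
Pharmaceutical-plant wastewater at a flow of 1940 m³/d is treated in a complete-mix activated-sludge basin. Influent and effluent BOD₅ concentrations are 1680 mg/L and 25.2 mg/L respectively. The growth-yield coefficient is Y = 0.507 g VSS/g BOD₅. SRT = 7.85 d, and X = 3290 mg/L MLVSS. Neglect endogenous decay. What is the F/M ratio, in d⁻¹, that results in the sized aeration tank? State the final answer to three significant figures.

F/M ≈ 0.255 d⁻¹

Biomass mass balance (decay neglected): V·X = Y·Q·(S₀ − S)·θ_c, so V = 0.507 × 1940 × (1680 − 25.2) × 7.85 / 3290 = 3884 m³.
F/M = applied load / biomass = Q·S₀/(V·X) = 1940 × 1680 / (3884 × 3290) = 0.2551 d⁻¹.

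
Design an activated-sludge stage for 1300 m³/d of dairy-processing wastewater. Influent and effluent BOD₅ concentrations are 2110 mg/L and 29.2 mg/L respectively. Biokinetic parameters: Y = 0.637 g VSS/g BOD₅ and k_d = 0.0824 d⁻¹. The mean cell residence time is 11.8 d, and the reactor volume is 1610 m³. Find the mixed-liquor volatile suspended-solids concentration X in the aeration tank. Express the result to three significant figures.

X ≈ 6400 mg/L

From V·X·(1 + k_d·θ_c) = Y·Q·(S₀ − S)·θ_c: X = 0.637 × 1300 × (2110 − 29.2) × 11.8 / [1610 × (1 + 0.0824 × 11.8)] = 6403 mg/L.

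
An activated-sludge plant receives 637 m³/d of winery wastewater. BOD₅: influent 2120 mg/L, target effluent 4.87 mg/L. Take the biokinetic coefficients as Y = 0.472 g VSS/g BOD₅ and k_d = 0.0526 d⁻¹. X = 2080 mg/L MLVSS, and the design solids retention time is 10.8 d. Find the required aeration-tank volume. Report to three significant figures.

Rearranging the biomass balance for a CMAS with decay, V = Y·Q·ΔS·θ_c / [X·(1+k_d θ_c)] = 0.472 × 637 × (2120 − 4.87) × 10.8 / [2080 × (1 + 0.0526 × 10.8)] = 6.87×10^6 / 3262 = 2106 m³.

V ≈ 2110 m³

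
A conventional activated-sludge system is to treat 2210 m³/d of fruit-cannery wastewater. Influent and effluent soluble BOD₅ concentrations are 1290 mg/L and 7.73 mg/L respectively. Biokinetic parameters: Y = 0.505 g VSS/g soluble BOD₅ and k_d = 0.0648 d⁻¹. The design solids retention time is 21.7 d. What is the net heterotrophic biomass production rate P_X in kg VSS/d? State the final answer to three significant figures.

Correct the yield for decay: Y_obs = Y/(1 + k_d θ_c) = 0.505 / (1 + 0.0648 × 21.7) = 0.505 / 2.406 = 0.2099.
Q·(S₀ − S) = 2210 × (1290 − 7.73) × 10⁻³ = 2834 kg/d removed.
Biomass produced: P_X = Y_obs·Q·ΔS = 0.2099 × 2834 ≈ 594.8 kg VSS/d.

P_X ≈ 595 kg VSS/d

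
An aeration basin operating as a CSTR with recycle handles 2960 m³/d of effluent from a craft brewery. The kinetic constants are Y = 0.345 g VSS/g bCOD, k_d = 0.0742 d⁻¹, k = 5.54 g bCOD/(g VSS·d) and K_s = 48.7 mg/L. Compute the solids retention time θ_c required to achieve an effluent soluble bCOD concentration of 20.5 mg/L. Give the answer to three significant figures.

θ_c ≈ 2.03 d

From 1/θ_c = Y·k·S/(K_s + S) − k_d: Y·k·S/(K_s+S) = 0.345 × 5.54 × 20.5 / (48.7 + 20.5) = 0.5662 d⁻¹.
1/θ_c = 0.5662 − 0.0742 = 0.4920 d⁻¹, so θ_c = 2.032 d.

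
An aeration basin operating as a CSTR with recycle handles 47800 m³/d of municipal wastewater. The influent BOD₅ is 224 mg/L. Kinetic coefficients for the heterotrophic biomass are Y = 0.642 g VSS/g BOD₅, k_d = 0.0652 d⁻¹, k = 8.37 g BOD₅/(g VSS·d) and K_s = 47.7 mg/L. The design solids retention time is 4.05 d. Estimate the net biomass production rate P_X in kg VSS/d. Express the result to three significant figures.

P_X ≈ 5370 kg VSS/d

For a completely mixed reactor with recycle the Lawrence–McCarty relation gives S = K_s·(1 + k_d·θ_c) / [θ_c·(Y·k − k_d) − 1] = 47.7 × (1 + 0.0652 × 4.05) / [4.05 × (0.642 × 8.37 − 0.0652) − 1] = 60.30 / 20.50 = 2.941 mg/L.
Observed yield with endogenous decay: Y_obs = Y / (1 + k_d·θ_c) = 0.642 / (1 + 0.0652 × 4.05) = 0.642 / 1.264 = 0.5079 g VSS/g BOD₅.
ΔS = 224 − 2.94 = 221.1 mg/L, so the substrate removal rate is 47800 × 221.1/1000 = 10567 kg BOD₅/d.
Biomass produced: P_X = Y_obs·Q·ΔS = 0.5079 × 10567 ≈ 5367 kg VSS/d.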